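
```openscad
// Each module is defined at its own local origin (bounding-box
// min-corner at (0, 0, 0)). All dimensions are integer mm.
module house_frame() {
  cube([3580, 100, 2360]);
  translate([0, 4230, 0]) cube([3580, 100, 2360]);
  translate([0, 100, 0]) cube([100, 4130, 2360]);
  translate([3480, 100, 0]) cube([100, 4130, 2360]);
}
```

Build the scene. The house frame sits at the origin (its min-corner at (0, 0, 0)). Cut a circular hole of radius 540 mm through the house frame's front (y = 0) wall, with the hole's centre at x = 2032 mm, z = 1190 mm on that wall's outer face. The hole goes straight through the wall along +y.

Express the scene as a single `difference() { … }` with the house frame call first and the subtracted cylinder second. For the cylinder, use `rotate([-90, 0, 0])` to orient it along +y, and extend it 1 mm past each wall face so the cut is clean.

difference() {
  house_frame();
  translate([2032, -1, 1190]) rotate([-90, 0, 0]) cylinder(h = 102, r = 540);
}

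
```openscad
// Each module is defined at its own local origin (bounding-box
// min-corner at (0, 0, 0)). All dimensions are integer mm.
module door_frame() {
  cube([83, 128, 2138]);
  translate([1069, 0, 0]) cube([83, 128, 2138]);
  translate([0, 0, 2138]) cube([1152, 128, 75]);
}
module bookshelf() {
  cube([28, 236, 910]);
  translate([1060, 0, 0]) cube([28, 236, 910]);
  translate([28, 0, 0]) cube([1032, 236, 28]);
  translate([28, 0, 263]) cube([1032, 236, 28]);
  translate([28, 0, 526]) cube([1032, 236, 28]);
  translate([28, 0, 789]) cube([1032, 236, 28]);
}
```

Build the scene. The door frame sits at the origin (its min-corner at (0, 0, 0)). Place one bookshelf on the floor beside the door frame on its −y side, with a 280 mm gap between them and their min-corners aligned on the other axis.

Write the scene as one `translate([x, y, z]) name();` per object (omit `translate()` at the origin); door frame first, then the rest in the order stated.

door_frame();
translate([0, -516, 0]) bookshelf();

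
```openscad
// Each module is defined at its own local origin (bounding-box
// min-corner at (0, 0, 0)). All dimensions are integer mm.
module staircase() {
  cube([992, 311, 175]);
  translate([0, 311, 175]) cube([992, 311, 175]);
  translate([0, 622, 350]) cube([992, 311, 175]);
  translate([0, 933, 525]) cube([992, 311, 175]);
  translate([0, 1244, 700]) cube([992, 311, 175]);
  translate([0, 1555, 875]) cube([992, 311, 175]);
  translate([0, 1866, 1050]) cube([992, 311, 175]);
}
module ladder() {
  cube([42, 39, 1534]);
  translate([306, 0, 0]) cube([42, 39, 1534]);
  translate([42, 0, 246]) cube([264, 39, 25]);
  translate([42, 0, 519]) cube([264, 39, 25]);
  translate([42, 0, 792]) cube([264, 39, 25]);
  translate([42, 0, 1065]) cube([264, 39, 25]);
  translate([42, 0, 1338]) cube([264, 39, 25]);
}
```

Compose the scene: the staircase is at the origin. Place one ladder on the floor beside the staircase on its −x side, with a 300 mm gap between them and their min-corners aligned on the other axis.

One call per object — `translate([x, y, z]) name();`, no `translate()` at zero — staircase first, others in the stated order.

staircase();
translate([-648, 0, 0]) ladder();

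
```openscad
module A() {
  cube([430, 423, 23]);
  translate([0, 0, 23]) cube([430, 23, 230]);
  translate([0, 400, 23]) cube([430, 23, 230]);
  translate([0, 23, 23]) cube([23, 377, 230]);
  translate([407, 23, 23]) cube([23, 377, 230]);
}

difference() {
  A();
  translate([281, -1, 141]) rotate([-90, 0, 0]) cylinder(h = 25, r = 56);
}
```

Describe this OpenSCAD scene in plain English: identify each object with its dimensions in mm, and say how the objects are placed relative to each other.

A is an open storage box with external size 430×423×253 mm and wall thickness 23 mm (the base is also 23 mm thick). The base covers the whole footprint; the four walls stand on the base, with the y-facing walls full-width and the x-facing walls fitting between their inner faces.

The open box has a circular hole of radius 56 mm through its front wall, centred at (x = 281, z = 141).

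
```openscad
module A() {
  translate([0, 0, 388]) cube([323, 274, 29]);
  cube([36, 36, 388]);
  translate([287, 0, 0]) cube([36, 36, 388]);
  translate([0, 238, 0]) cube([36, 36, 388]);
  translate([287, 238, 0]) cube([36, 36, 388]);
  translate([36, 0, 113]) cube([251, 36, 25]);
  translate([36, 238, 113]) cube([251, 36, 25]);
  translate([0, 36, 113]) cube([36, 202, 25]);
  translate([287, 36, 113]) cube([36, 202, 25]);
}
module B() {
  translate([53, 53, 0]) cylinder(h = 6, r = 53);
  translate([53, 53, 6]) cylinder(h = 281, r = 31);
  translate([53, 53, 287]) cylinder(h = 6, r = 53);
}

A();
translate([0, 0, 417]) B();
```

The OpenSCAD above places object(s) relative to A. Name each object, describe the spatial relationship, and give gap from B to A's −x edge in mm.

A is a stool. B is a spool. The spool is on top of the stool. The gap from the spool to the stool's −x edge is 0 mm.

The spool's min-x is at 0; the stool's min-x is 0; gap = 0 mm.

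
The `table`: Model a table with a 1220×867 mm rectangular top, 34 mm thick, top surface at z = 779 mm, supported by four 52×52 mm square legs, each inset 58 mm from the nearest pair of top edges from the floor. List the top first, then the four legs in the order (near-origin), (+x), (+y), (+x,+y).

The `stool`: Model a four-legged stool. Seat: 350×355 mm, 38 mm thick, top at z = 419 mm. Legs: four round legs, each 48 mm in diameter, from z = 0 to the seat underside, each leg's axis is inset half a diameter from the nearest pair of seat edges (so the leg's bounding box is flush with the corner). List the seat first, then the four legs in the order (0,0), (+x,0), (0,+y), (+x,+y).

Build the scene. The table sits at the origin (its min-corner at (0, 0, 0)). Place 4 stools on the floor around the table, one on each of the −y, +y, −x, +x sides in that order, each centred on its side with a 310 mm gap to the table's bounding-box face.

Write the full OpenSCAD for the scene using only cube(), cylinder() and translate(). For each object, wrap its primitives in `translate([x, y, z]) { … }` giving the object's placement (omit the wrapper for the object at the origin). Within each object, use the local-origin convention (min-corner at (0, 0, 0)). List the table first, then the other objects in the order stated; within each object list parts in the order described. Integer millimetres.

translate([0, 0, 745]) cube([1220, 867, 34]);
translate([58, 58, 0]) cube([52, 52, 745]);
translate([1110, 58, 0]) cube([52, 52, 745]);
translate([58, 757, 0]) cube([52, 52, 745]);
translate([1110, 757, 0]) cube([52, 52, 745]);
translate([435, -665, 0]) {
  translate([0, 0, 381]) cube([350, 355, 38]);
  translate([24, 24, 0]) cylinder(h = 381, r = 24);
  translate([326, 24, 0]) cylinder(h = 381, r = 24);
  translate([24, 331, 0]) cylinder(h = 381, r = 24);
  translate([326, 331, 0]) cylinder(h = 381, r = 24);
}
translate([435, 1177, 0]) {
  translate([0, 0, 381]) cube([350, 355, 38]);
  translate([24, 24, 0]) cylinder(h = 381, r = 24);
  translate([326, 24, 0]) cylinder(h = 381, r = 24);
  translate([24, 331, 0]) cylinder(h = 381, r = 24);
  translate([326, 331, 0]) cylinder(h = 381, r = 24);
}
translate([-660, 256, 0]) {
  translate([0, 0, 381]) cube([350, 355, 38]);
  translate([24, 24, 0]) cylinder(h = 381, r = 24);
  translate([326, 24, 0]) cylinder(h = 381, r = 24);
  translate([24, 331, 0]) cylinder(h = 381, r = 24);
  translate([326, 331, 0]) cylinder(h = 381, r = 24);
}
translate([1530, 256, 0]) {
  translate([0, 0, 381]) cube([350, 355, 38]);
  translate([24, 24, 0]) cylinder(h = 381, r = 24);
  translate([326, 24, 0]) cylinder(h = 381, r = 24);
  translate([24, 331, 0]) cylinder(h = 381, r = 24);
  translate([326, 331, 0]) cylinder(h = 381, r = 24);
}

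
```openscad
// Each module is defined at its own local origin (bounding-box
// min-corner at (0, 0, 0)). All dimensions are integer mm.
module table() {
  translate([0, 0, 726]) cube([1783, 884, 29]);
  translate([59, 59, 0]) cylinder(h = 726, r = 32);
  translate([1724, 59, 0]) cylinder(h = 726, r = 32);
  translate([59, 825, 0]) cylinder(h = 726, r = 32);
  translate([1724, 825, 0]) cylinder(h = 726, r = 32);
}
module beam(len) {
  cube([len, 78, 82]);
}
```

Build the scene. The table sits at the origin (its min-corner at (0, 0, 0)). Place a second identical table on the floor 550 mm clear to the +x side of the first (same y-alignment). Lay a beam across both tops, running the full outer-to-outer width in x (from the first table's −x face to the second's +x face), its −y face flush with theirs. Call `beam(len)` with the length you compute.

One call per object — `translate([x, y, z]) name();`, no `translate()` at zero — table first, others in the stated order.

table();
translate([2333, 0, 0]) table();
translate([0, 0, 755]) beam(4116);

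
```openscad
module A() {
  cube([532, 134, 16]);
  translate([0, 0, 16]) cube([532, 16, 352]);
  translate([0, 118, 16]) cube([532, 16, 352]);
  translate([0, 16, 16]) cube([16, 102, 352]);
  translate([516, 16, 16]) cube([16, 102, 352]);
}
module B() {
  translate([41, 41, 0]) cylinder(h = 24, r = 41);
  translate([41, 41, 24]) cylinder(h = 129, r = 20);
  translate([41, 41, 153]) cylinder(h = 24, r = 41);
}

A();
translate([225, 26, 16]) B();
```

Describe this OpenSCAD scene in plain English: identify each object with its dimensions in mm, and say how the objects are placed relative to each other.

A is an open-topped rectangular box: outside dimensions 532×134×368 mm, with a uniform wall and base thickness of 16 mm. The base is a full 532×134 slab on the floor; four walls sit on top of the base. The front and back walls (the −y and +y sides) span the full width; the two side walls fit between them.

B is a spool: two coaxial disc flanges of radius 41 mm and thickness 24 mm, joined by a core cylinder of radius 20 mm and height 129 mm. The lower flange rests on z = 0 and the three cylinders share a vertical axis.

The spool sits inside the open box, centred.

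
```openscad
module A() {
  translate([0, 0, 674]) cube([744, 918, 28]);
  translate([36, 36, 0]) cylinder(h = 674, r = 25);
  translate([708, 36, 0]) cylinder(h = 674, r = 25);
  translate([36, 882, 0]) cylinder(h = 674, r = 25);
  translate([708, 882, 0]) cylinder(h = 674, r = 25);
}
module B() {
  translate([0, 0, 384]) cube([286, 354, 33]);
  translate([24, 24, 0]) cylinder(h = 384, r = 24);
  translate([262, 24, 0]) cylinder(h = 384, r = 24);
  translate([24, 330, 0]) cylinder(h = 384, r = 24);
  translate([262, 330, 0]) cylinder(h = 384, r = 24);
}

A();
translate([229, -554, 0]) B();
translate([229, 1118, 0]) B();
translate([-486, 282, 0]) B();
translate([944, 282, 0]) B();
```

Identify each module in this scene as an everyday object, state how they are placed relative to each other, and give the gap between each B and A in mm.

A is a table. B is a stool. Four stools sit around the table at the −y, +y, −x, +x sides. The gap between each stool and the table is 200 mm.

Each stool's nearest face is 200 mm from the table's bounding box.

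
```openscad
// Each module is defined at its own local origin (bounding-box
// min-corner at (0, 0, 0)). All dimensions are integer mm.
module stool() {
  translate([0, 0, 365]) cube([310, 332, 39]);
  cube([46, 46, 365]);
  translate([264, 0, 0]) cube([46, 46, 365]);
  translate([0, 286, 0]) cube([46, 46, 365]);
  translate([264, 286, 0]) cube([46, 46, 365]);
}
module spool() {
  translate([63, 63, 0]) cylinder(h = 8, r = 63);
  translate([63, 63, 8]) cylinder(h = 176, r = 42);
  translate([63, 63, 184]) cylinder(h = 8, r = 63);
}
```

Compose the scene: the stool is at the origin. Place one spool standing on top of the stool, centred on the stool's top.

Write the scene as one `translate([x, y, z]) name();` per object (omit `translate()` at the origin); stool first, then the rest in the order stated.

stool();
translate([92, 103, 404]) spool();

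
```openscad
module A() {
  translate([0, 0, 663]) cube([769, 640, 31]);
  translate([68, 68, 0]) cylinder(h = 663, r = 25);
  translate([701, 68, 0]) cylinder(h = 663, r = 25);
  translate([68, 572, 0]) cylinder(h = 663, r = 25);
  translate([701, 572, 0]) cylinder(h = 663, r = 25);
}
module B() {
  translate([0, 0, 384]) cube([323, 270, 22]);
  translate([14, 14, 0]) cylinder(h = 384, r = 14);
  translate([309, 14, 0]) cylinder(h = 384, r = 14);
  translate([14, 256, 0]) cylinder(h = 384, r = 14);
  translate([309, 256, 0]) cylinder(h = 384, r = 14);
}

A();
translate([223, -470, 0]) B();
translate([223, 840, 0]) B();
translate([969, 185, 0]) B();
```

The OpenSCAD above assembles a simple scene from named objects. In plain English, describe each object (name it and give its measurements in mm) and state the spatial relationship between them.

A is a table: top 769 mm (x) × 640 mm (y), 31 mm thick, upper face at z = 694 mm, on four round legs of 50 mm diameter, each leg's bounding box inset 43 mm from the nearest pair of top edges, running from z = 0 to the bottom of the top.

B is a four-legged stool. The seat is a 323×270×22 mm slab whose top surface is at z = 406 mm; four round legs, each 28 mm in diameter, run from the floor (z = 0) to the underside of the seat, each leg's axis is inset half a diameter from the nearest pair of seat edges (so the leg's bounding box is flush with the corner).

Three stools sit around the table at the −y, +y, +x sides.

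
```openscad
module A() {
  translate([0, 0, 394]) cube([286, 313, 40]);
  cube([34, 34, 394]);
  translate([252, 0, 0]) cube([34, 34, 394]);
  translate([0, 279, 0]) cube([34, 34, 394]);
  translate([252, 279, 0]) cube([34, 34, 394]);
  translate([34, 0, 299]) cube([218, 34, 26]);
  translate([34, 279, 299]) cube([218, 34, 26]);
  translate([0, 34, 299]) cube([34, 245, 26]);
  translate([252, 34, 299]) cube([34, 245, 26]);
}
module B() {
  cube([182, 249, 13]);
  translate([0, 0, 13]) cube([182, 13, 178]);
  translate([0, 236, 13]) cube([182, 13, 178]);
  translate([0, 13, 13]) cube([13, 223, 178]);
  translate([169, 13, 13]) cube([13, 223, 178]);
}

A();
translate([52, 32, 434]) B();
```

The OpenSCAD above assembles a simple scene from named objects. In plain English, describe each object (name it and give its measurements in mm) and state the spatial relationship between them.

A is a four-legged stool. The seat is 286×313 mm, 40 mm thick, top at z = 434 mm. It stands on four square legs, each 34×34 mm in cross-section, from z = 0 to the seat underside, each flush with a corner of the seat. Four stretchers, 34 mm wide and 26 mm tall, connect adjacent legs with their undersides at z = 299 mm, each running between the inner faces of the legs it joins and aligned with the legs' outer faces on the other axis.

B is an open storage box with external size 182×249×191 mm and wall thickness 13 mm (the base is also 13 mm thick). The base covers the whole footprint; the four walls stand on the base, with the y-facing walls full-width and the x-facing walls fitting between their inner faces.

The open box is on top of the stool, centred.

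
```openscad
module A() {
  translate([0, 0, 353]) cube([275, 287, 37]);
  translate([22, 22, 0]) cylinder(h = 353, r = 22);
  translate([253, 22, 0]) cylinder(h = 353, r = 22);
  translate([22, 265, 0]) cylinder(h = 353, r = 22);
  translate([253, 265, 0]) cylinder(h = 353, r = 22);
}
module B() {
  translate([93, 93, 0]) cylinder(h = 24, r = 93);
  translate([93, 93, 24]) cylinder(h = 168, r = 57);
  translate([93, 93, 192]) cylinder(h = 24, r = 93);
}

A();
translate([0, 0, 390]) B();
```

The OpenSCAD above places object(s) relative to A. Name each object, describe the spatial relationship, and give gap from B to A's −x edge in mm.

The spool's min-x is at 0; the stool's min-x is 0; gap = 0 mm.

A is a stool. B is a spool. The spool is on top of the stool. The gap from the spool to the stool's −x edge is 0 mm.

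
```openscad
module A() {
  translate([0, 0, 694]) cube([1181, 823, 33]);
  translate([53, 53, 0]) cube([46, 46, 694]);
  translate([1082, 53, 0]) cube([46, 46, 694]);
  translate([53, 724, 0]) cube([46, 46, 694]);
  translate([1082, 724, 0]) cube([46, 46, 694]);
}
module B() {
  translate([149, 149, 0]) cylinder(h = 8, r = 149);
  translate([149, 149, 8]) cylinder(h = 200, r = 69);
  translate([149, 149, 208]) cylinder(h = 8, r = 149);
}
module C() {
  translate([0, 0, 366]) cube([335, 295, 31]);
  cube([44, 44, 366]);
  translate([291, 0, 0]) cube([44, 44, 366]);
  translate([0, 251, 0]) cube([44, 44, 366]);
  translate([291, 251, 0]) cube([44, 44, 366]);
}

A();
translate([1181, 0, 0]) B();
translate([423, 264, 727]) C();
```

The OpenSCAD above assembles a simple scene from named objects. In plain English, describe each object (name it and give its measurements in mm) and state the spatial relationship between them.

A is a rectangular dining table. The top is 1181×823×33 mm with its upper surface at z = 727 mm. It stands on four 46×46 mm square legs, each inset 53 mm from the nearest pair of top edges, running from the floor to the underside of the top.

B is a spool: two coaxial disc flanges of radius 149 mm and thickness 8 mm, joined by a core cylinder of radius 69 mm and height 200 mm. The lower flange rests on z = 0 and the three cylinders share a vertical axis.

C is a simple wooden stool: a rectangular seat 335 mm (x) by 295 mm (y), 31 mm thick, top face at z = 397 mm, on four square legs, each 44×44 mm in cross-section. The legs rest on z = 0, each flush with a corner of the seat.

The spool is against the table's +x side, with their −y faces flush. The stool is on top of the table, centred.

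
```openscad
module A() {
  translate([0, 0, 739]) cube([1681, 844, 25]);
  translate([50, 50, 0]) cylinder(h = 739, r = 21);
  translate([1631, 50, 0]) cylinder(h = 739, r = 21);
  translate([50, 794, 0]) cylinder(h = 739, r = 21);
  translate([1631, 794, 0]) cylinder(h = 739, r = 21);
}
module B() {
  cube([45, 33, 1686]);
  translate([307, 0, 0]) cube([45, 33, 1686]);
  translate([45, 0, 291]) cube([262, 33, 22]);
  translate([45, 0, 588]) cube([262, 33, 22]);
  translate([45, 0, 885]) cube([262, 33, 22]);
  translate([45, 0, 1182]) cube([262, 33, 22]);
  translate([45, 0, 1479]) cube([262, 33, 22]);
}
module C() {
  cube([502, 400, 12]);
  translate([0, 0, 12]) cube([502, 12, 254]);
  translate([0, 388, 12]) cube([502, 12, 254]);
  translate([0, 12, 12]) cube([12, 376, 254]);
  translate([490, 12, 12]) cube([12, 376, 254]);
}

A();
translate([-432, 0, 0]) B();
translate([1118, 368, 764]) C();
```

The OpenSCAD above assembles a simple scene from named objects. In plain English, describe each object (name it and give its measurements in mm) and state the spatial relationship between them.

A is a rectangular dining table. The top is 1681×844×25 mm with its upper surface at z = 764 mm. It stands on four round legs of 42 mm diameter, each leg's bounding box inset 29 mm from the nearest pair of top edges, running from the floor to the underside of the top.

B is a straight ladder. Two 45×33 mm vertical rails, 1686 mm tall, stand 352 mm apart (outside-to-outside) with their front faces coplanar on the −y side. 5 rungs, each 33 mm deep and 22 mm tall, span between the inner faces of the rails, front faces flush with the rails. The lowest rung's underside is at z = 291 mm and rungs are spaced 297 mm apart (underside to underside).

C is an open-topped rectangular box: outside dimensions 502×400×266 mm, with a uniform wall and base thickness of 12 mm. The base is a full 502×400 slab on the floor; four walls sit on top of the base. The front and back walls (the −y and +y sides) span the full width; the two side walls fit between them.

The ladder is on the floor beside the table on its −x side. The open box is on top of the table.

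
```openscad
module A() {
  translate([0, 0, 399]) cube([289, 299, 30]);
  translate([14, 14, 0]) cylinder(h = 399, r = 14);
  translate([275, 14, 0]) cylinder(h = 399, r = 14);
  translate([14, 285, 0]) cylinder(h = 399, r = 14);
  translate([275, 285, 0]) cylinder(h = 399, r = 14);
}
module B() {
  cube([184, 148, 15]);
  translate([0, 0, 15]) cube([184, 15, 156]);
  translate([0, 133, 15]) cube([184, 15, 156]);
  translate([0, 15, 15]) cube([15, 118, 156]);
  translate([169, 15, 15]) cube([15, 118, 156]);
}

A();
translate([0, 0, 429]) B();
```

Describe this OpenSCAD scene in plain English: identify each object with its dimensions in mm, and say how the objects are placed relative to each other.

A is a four-legged stool. The seat is 289×299 mm, 30 mm thick, top at z = 429 mm. It stands on four round legs, each 28 mm in diameter, from z = 0 to the seat underside, each leg's axis is inset half a diameter from the nearest pair of seat edges (so the leg's bounding box is flush with the corner).

B is an open-topped rectangular box: outside dimensions 184×148×171 mm, with a uniform wall and base thickness of 15 mm. The base is a full 184×148 slab on the floor; four walls sit on top of the base. The front and back walls (the −y and +y sides) span the full width; the two side walls fit between them.

The open box is on top of the stool.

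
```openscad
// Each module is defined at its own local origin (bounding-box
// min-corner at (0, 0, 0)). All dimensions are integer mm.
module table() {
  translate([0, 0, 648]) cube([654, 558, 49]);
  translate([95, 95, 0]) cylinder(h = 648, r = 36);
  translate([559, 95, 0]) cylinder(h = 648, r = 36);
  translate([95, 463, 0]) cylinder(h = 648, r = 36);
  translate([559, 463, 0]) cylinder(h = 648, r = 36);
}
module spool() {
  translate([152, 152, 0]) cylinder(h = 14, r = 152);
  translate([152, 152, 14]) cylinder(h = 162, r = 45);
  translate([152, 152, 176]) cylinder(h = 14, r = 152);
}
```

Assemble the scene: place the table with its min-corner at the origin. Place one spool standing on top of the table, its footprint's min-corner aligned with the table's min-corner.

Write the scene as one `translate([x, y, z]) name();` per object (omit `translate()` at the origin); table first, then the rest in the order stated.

table();
translate([0, 0, 697]) spool();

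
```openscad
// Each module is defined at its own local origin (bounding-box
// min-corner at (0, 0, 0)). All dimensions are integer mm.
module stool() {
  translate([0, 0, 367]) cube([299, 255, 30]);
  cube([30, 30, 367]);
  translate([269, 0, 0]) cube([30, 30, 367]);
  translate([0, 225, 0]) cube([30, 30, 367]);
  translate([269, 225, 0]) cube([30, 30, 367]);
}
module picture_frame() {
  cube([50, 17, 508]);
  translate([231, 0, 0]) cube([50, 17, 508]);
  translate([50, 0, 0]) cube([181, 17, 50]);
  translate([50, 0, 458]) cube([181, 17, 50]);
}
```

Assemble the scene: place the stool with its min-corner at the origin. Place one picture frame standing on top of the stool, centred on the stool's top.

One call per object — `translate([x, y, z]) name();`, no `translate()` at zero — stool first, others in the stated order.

stool();
translate([9, 119, 397]) picture_frame();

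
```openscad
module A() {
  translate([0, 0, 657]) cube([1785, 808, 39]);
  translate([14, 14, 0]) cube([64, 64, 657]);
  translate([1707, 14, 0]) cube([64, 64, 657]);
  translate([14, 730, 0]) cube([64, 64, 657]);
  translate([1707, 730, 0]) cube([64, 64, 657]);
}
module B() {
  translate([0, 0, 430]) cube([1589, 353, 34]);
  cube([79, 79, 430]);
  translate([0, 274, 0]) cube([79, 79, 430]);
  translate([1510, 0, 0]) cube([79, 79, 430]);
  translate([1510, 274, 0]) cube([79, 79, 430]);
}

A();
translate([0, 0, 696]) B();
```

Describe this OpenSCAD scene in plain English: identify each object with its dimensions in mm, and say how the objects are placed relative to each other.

A is a table: top 1785 mm (x) × 808 mm (y), 39 mm thick, upper face at z = 696 mm, on four 64×64 mm square legs, each inset 14 mm from the nearest pair of top edges, running from z = 0 to the bottom of the top.

B is a bench: a 1589×353 mm seat slab, 34 mm thick, top at z = 464 mm, on four 79×79 mm square legs flush with the seat corners and standing on z = 0.

The bench is on top of the table.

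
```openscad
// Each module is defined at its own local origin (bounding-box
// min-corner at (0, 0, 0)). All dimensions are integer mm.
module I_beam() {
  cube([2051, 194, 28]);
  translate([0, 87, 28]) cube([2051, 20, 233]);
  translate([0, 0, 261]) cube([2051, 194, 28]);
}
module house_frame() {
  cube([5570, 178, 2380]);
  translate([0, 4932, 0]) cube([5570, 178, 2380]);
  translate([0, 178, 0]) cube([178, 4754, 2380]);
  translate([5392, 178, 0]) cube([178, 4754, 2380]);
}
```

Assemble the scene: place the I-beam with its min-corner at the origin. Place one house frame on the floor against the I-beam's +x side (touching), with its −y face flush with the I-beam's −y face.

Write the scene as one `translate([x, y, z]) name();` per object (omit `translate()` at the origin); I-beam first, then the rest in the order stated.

I_beam();
translate([2051, 0, 0]) house_frame();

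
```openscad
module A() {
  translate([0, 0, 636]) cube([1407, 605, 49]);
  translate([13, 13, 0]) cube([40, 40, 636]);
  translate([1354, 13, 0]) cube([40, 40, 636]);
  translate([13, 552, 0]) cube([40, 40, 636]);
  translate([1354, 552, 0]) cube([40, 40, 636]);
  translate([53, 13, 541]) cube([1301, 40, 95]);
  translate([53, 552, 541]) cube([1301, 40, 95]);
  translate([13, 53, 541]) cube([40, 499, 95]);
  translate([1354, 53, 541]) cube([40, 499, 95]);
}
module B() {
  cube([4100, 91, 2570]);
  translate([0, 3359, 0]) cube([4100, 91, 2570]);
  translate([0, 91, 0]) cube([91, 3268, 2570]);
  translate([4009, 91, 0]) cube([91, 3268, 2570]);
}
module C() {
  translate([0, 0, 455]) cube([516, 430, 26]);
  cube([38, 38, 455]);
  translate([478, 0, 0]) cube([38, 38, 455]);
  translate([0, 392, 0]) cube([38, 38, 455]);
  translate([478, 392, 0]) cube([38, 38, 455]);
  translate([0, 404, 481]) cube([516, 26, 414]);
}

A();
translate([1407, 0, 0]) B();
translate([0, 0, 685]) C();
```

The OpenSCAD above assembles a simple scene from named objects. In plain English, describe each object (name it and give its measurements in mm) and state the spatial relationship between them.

A is a table: top 1407 mm (x) × 605 mm (y), 49 mm thick, upper face at z = 685 mm, on four 40×40 mm square legs, each inset 13 mm from the nearest pair of top edges, running from z = 0 to the bottom of the top. Four apron rails, 40 mm thick and 95 mm tall, run between adjacent legs with their top edges flush with the underside of the top and their outer faces flush with the legs' outer faces.

B is a box-shaped house frame (walls only): outside footprint 4100×3450 mm, wall height 2570 mm, wall thickness 91 mm. The two y-facing walls run the full x-width; the two x-facing walls fit between the inner faces of the y-facing walls.

C is a chair: 516×430 mm seat, 26 mm thick, top at z = 481 mm, on four 38 mm square corner legs flush with the seat edges. A 26 mm thick backrest slab spans the full seat width, extending 414 mm above the seat top, its back face flush with the seat's +y edge.

The house frame is against the table's +x side, with their −y faces flush. The chair is on top of the table.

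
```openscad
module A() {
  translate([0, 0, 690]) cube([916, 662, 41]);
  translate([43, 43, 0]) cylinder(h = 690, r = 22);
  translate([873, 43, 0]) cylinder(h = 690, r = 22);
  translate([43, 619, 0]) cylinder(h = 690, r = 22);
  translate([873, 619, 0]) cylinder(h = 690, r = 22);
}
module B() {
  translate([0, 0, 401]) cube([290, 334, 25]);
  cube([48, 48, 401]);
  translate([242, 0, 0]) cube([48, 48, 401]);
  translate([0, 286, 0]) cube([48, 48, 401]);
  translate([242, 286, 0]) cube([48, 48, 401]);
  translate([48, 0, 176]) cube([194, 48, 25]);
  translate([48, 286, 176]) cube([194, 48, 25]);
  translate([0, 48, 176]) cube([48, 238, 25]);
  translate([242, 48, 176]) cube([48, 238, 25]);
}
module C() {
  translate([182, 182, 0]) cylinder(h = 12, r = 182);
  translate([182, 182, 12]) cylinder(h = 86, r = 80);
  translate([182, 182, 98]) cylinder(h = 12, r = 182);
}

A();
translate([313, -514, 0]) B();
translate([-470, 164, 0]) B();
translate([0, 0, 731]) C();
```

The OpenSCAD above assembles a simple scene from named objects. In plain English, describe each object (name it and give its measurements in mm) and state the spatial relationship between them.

A is a table: top 916 mm (x) × 662 mm (y), 41 mm thick, upper face at z = 731 mm, on four round legs of 44 mm diameter, each leg's bounding box inset 21 mm from the nearest pair of top edges, running from z = 0 to the bottom of the top.

B is a four-legged stool. The seat is a 290×334×25 mm slab whose top surface is at z = 426 mm; four square legs, each 48×48 mm in cross-section, run from the floor (z = 0) to the underside of the seat, each flush with a corner of the seat. Four stretchers, 48 mm wide and 25 mm tall, connect adjacent legs with their undersides at z = 176 mm, each running between the inner faces of the legs it joins and aligned with the legs' outer faces on the other axis.

C is a spool: two coaxial disc flanges of radius 182 mm and thickness 12 mm, joined by a core cylinder of radius 80 mm and height 86 mm. The lower flange rests on z = 0 and the three cylinders share a vertical axis.

Two stools sit around the table at the −y, −x sides. The spool is on top of the table.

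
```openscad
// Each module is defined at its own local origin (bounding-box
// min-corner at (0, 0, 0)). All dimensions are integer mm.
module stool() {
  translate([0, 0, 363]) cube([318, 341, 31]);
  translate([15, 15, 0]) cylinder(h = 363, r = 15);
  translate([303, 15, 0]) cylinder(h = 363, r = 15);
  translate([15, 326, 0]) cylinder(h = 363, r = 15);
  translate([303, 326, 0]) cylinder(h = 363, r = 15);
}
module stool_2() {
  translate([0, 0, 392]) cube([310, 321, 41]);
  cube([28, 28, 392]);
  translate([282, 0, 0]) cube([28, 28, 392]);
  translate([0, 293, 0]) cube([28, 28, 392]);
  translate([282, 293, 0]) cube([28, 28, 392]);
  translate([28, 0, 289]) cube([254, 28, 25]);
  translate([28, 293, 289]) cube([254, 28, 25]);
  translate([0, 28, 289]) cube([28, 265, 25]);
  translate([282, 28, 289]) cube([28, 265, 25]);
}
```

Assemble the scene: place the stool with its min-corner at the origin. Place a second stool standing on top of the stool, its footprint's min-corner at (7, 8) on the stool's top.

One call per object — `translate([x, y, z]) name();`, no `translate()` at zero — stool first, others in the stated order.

stool();
translate([7, 8, 394]) stool_2();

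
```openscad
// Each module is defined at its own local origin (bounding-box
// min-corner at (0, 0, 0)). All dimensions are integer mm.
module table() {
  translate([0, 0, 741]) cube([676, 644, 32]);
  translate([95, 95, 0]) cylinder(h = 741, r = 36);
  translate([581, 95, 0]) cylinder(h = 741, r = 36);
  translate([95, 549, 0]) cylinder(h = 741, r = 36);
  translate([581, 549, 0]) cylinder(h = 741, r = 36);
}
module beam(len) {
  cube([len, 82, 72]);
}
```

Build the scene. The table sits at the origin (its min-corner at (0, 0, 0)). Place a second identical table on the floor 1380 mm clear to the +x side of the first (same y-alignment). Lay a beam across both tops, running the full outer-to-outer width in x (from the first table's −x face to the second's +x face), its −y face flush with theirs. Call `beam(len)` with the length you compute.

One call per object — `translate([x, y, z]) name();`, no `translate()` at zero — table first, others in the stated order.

table();
translate([2056, 0, 0]) table();
translate([0, 0, 773]) beam(2732);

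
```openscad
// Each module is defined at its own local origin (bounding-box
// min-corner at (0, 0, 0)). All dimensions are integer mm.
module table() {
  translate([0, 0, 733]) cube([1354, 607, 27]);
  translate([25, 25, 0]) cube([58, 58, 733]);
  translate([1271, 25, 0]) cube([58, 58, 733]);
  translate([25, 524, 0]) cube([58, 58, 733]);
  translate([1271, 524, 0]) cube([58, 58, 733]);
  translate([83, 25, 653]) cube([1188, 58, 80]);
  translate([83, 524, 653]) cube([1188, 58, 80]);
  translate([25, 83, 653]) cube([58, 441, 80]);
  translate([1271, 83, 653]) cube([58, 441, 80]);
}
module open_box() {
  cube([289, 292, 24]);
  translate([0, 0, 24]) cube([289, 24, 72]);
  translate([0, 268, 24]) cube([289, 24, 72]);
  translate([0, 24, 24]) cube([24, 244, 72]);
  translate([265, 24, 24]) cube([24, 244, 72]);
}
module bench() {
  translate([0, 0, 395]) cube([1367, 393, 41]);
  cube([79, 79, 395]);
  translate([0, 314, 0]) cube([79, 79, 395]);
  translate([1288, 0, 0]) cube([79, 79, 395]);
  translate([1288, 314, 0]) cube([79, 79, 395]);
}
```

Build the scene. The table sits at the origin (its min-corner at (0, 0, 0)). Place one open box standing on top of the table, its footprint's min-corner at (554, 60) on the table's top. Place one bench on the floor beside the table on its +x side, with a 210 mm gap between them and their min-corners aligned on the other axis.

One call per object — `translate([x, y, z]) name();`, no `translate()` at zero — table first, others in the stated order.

table();
translate([554, 60, 760]) open_box();
translate([1564, 0, 0]) bench();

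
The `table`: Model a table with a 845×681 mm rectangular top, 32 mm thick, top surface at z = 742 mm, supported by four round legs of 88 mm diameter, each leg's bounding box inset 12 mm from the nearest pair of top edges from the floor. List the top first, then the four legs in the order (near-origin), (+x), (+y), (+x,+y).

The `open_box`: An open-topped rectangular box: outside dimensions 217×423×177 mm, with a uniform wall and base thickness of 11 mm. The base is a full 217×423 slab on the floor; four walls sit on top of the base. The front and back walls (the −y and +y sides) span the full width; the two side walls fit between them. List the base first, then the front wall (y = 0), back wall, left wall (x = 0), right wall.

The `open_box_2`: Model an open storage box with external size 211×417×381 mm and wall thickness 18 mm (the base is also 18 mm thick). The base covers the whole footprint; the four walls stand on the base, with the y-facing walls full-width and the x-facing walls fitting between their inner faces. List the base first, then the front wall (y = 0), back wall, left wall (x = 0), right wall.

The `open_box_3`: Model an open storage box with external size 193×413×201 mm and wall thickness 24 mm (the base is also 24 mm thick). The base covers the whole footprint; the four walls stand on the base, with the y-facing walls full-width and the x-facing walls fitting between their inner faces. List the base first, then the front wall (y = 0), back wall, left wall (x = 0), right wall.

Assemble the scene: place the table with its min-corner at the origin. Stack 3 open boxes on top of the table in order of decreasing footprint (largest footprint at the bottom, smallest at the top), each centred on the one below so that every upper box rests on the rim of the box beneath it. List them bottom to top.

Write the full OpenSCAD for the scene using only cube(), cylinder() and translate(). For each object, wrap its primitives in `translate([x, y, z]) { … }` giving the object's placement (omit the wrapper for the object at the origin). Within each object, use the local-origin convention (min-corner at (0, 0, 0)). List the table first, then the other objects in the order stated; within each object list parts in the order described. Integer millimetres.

translate([0, 0, 710]) cube([845, 681, 32]);
translate([56, 56, 0]) cylinder(h = 710, r = 44);
translate([789, 56, 0]) cylinder(h = 710, r = 44);
translate([56, 625, 0]) cylinder(h = 710, r = 44);
translate([789, 625, 0]) cylinder(h = 710, r = 44);
translate([314, 129, 742]) {
  cube([217, 423, 11]);
  translate([0, 0, 11]) cube([217, 11, 166]);
  translate([0, 412, 11]) cube([217, 11, 166]);
  translate([0, 11, 11]) cube([11, 401, 166]);
  translate([206, 11, 11]) cube([11, 401, 166]);
}
translate([317, 132, 919]) {
  cube([211, 417, 18]);
  translate([0, 0, 18]) cube([211, 18, 363]);
  translate([0, 399, 18]) cube([211, 18, 363]);
  translate([0, 18, 18]) cube([18, 381, 363]);
  translate([193, 18, 18]) cube([18, 381, 363]);
}
translate([326, 134, 1300]) {
  cube([193, 413, 24]);
  translate([0, 0, 24]) cube([193, 24, 177]);
  translate([0, 389, 24]) cube([193, 24, 177]);
  translate([0, 24, 24]) cube([24, 365, 177]);
  translate([169, 24, 24]) cube([24, 365, 177]);
}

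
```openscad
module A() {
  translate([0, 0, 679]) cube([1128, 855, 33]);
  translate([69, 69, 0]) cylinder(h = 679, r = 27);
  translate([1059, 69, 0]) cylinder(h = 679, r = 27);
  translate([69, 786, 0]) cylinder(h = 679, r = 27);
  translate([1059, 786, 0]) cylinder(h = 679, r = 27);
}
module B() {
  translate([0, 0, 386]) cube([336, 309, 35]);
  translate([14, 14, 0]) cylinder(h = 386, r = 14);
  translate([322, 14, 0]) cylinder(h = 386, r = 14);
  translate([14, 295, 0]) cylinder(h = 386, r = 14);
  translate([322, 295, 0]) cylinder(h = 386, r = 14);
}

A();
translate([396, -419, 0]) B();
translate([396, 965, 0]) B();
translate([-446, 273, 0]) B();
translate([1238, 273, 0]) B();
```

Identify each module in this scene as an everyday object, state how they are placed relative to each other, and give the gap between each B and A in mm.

A is a table. B is a stool. Four stools sit around the table at the −y, +y, −x, +x sides. The gap between each stool and the table is 110 mm.

Each stool's nearest face is 110 mm from the table's bounding box.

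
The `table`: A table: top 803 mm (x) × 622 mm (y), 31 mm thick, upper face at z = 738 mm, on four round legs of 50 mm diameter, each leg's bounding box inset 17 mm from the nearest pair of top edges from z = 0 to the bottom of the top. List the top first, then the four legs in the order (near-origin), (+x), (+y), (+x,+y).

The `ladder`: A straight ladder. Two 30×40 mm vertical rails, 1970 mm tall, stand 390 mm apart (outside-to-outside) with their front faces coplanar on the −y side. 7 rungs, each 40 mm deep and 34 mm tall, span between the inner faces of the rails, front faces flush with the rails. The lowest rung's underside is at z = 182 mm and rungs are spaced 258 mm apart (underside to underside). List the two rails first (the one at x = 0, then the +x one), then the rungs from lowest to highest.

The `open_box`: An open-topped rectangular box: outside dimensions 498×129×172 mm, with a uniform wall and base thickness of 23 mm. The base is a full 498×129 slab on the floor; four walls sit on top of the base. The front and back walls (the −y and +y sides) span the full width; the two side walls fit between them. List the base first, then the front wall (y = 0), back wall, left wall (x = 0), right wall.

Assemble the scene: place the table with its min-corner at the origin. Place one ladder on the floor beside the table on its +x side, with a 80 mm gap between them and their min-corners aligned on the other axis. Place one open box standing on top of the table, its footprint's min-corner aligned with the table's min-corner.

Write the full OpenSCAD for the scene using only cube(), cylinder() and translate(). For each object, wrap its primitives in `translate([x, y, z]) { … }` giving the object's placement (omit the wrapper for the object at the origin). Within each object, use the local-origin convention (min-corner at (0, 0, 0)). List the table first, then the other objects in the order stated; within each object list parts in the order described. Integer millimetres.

translate([0, 0, 707]) cube([803, 622, 31]);
translate([42, 42, 0]) cylinder(h = 707, r = 25);
translate([761, 42, 0]) cylinder(h = 707, r = 25);
translate([42, 580, 0]) cylinder(h = 707, r = 25);
translate([761, 580, 0]) cylinder(h = 707, r = 25);
translate([883, 0, 0]) {
  cube([30, 40, 1970]);
  translate([360, 0, 0]) cube([30, 40, 1970]);
  translate([30, 0, 182]) cube([330, 40, 34]);
  translate([30, 0, 440]) cube([330, 40, 34]);
  translate([30, 0, 698]) cube([330, 40, 34]);
  translate([30, 0, 956]) cube([330, 40, 34]);
  translate([30, 0, 1214]) cube([330, 40, 34]);
  translate([30, 0, 1472]) cube([330, 40, 34]);
  translate([30, 0, 1730]) cube([330, 40, 34]);
}
translate([0, 0, 738]) {
  cube([498, 129, 23]);
  translate([0, 0, 23]) cube([498, 23, 149]);
  translate([0, 106, 23]) cube([498, 23, 149]);
  translate([0, 23, 23]) cube([23, 83, 149]);
  translate([475, 23, 23]) cube([23, 83, 149]);
}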